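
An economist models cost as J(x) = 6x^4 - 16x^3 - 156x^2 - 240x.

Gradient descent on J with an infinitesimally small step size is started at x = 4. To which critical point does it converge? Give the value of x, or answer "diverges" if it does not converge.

J'(x) = 24(x - 5)(x + 1)(x + 2), so J'(4) = -720.
Gradient descent moves in the -J' direction, i.e. x is increasing.
The nearest critical point in that direction is x = 5, where J'' = 1008 > 0 (a local minimum). The iterate converges there.

5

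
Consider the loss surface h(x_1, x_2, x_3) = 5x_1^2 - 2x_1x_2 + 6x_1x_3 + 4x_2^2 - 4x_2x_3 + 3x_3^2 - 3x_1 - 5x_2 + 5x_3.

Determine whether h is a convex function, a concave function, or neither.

convex

h is quadratic, so its Hessian is the constant matrix H = [[10, -2, 6], [-2, 8, -4], [6, -4, 6]].
Leading principal minors: 10, 76, 104.
All positive ⇒ H ≻ 0 ⇒ convex.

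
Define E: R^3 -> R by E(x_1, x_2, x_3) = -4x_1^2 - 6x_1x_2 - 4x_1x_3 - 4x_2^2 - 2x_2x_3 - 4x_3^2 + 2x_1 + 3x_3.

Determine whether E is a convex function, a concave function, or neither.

E is quadratic, so its Hessian is the constant matrix H = [[-8, -6, -4], [-6, -8, -2], [-4, -2, -8]].
Leading principal minors: -8, 28, -160.
Signs alternate −, +, − ⇒ H ≺ 0 ⇒ concave.

concave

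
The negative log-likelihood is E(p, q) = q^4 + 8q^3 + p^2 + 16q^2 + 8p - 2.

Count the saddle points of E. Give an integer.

E separates as a function of p plus a function of q, so ∇E=0 decouples.
∂E/∂p = 2(p + 4) = 0 at p ∈ {-4}; ∂E/∂q = 4q(q + 2)(q + 4) = 0 at q ∈ {-4, -2, 0}.
The Hessian is diagonal: diag(E_pp, E_qq). Second derivatives: E_pp(-4)=2; E_qq(-4)=32, E_qq(-2)=-16, E_qq(0)=32.
Saddle points occur where the two diagonal entries have opposite signs: (-4, -2). Count: 1.

1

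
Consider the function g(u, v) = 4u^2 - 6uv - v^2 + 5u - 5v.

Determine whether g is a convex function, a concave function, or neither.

g is quadratic, so its Hessian is the constant matrix H = [[8, -6], [-6, -2]].
det(H) = -52, tr(H) = 6.
det(H) < 0, so H is indefinite: neither convex nor concave.

neither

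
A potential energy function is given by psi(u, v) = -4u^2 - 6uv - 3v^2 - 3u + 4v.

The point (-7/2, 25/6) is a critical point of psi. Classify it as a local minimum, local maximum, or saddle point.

local maximum

The Hessian of psi is constant: H = [[-8, -6], [-6, -6]].
det(H) = (-8)·(-6) − (-6)² = 12.
det(H) > 0 and tr(H) = -14 < 0, so H is negative definite and the point is a local maximum.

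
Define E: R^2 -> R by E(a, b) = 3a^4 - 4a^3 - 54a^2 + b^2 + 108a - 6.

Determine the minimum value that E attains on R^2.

E(a,b) separates as P(a) + Q(b) − 6, so its minimum is min P + min Q − 6.
P'(a) = 12(a - 3)(a - 1)(a + 3) vanishes at a ∈ {-3, 1, 3}; Q'(b) = 2b vanishes at b ∈ {0}.
Local minima of P (where P''>0): P(-3)=-459, P(3)=-27. Local minima of Q: Q(0)=0.
So the global minimum of E is P(-3) + Q(0) − 6 = -459 + 0 − 6 = -465, attained at (-3, 0).

-465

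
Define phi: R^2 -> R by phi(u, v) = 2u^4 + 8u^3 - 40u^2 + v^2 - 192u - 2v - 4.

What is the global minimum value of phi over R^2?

phi(u,v) separates as P(u) + Q(v) − 4, so its minimum is min P + min Q − 4.
P'(u) = 8(u - 3)(u + 2)(u + 4) vanishes at u ∈ {-4, -2, 3}; Q'(v) = 2v - 2 vanishes at v ∈ {1}.
Local minima of P (where P''>0): P(-4)=128, P(3)=-558. Local minima of Q: Q(1)=-1.
So the global minimum of phi is P(3) + Q(1) − 4 = -558 − 1 − 4 = -563, attained at (3, 1).

-563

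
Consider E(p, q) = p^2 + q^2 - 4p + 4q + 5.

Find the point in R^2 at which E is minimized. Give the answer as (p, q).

E(p,q) separates as A(p) + B(q) + 5, so its minimum is min A + min B + 5.
A'(p) = 2p - 4 vanishes at p ∈ {2}; B'(q) = 2q + 4 vanishes at q ∈ {-2}.
Local minima of A (where A''>0): A(2)=-4. Local minima of B: B(-2)=-4.
So the global minimum of E is A(2) + B(-2) + 5 = -4 − 4 + 5 = -3, attained at (2, -2).

(2, -2)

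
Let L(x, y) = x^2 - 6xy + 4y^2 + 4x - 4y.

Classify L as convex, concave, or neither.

neither

L is quadratic, so its Hessian is the constant matrix H = [[2, -6], [-6, 8]].
det(H) = -20, tr(H) = 10.
det(H) < 0, so H is indefinite: neither convex nor concave.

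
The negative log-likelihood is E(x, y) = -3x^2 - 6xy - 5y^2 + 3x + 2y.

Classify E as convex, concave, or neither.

concave

E is quadratic, so its Hessian is the constant matrix H = [[-6, -6], [-6, -10]].
det(H) = 24, tr(H) = -16.
det(H) > 0 and tr(H) < 0, so H is negative definite everywhere: concave.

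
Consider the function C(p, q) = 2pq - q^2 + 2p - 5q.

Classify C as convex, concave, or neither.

neither

C is quadratic, so its Hessian is the constant matrix H = [[0, 2], [2, -2]].
det(H) = -4, tr(H) = -2.
det(H) < 0, so H is indefinite: neither convex nor concave.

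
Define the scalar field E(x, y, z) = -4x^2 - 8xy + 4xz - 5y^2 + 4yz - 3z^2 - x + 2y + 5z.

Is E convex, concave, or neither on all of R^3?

concave

E is quadratic, so its Hessian is the constant matrix H = [[-8, -8, 4], [-8, -10, 4], [4, 4, -6]].
Leading principal minors: -8, 16, -64.
Signs alternate −, +, − ⇒ H ≺ 0 ⇒ concave.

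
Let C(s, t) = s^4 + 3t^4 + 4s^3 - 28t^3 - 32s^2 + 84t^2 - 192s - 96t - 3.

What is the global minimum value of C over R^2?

-835

C(s,t) separates as P(s) + Q(t) − 3, so its minimum is min P + min Q − 3.
P'(s) = 4(s - 4)(s + 3)(s + 4) vanishes at s ∈ {-4, -3, 4}; Q'(t) = 12(t - 4)(t - 2)(t - 1) vanishes at t ∈ {1, 2, 4}.
Local minima of P (where P''>0): P(-4)=256, P(4)=-768. Local minima of Q: Q(1)=-37, Q(4)=-64.
So the global minimum of C is P(4) + Q(4) − 3 = -768 − 64 − 3 = -835, attained at (4, 4).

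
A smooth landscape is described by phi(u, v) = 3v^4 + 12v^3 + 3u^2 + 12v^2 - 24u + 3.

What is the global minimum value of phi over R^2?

phi(u,v) separates as P(u) + Q(v) + 3, so its minimum is min P + min Q + 3.
P'(u) = 6u - 24 vanishes at u ∈ {4}; Q'(v) = 12v(v + 1)(v + 2) vanishes at v ∈ {-2, -1, 0}.
Local minima of P (where P''>0): P(4)=-48. Local minima of Q: Q(-2)=0, Q(0)=0.
So the global minimum of phi is P(4) + Q(-2) + 3 = -48 + 0 + 3 = -45, attained at (4, -2).

-45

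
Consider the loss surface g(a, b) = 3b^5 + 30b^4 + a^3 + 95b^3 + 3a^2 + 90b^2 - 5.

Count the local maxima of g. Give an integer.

g separates as a function of a plus a function of b, so ∇g=0 decouples.
∂g/∂a = 3a(a + 2) = 0 at a ∈ {-2, 0}; ∂g/∂b = 15b(b + 1)(b + 3)(b + 4) = 0 at b ∈ {-4, -3, -1, 0}.
The Hessian is diagonal: diag(g_aa, g_bb). Second derivatives: g_aa(-2)=-6, g_aa(0)=6; g_bb(-4)=-180, g_bb(-3)=90, g_bb(-1)=-90, g_bb(0)=180.
Local maxima occur where both diagonal entries negative: (-2, -4), (-2, -1). Count: 2.

2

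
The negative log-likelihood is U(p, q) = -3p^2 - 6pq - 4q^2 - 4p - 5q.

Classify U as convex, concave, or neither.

concave

U is quadratic, so its Hessian is the constant matrix H = [[-6, -6], [-6, -8]].
det(H) = 12, tr(H) = -14.
det(H) > 0 and tr(H) < 0, so H is negative definite everywhere: concave.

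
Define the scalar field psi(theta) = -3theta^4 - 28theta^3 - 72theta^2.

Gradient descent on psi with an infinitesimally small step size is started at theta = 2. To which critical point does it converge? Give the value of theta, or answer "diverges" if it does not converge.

diverges

psi'(theta) = -12theta(theta + 3)(theta + 4), so psi'(2) = -720.
Gradient descent moves in the -psi' direction, i.e. theta is increasing.
There is no critical point above theta=2, and psi' keeps the same sign, so the iterate runs off to +∞.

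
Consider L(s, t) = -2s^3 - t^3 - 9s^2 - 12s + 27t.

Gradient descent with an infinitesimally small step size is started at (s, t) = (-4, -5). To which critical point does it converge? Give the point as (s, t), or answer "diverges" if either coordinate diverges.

(-2, -3)

L is separable, so gradient descent decouples: s follows -∂L/∂s, t follows -∂L/∂t.
∂L/∂s = -6(s + 1)(s + 2); at s=-4 this is -36, so s increases.
∂L/∂t = -3(t - 3)(t + 3); at t=-5 this is -48, so t increases.
s converges to its nearest critical value -2 (a local min of the s-part); t converges to -3. The iterate converges to (-2, -3).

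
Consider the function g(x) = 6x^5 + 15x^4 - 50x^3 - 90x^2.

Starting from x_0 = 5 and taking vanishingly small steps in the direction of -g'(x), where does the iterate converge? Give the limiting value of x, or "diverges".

g'(x) = 30x(x - 2)(x + 1)(x + 3), so g'(5) = 21600.
Gradient descent moves in the -g' direction, i.e. x is decreasing.
The nearest critical point in that direction is x = 2, where g'' = 900 > 0 (a local minimum). The iterate converges there.

2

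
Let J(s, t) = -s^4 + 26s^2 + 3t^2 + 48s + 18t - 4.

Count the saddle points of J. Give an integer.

J separates as a function of s plus a function of t, so ∇J=0 decouples.
∂J/∂s = -4(s - 4)(s + 1)(s + 3) = 0 at s ∈ {-3, -1, 4}; ∂J/∂t = 6(t + 3) = 0 at t ∈ {-3}.
The Hessian is diagonal: diag(J_ss, J_tt). Second derivatives: J_ss(-3)=-56, J_ss(-1)=40, J_ss(4)=-140; J_tt(-3)=6.
Saddle points occur where the two diagonal entries have opposite signs: (-3, -3), (4, -3). Count: 2.

2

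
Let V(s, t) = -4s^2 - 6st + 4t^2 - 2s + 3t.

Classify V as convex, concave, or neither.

neither

V is quadratic, so its Hessian is the constant matrix H = [[-8, -6], [-6, 8]].
det(H) = -100, tr(H) = 0.
det(H) < 0, so H is indefinite: neither convex nor concave.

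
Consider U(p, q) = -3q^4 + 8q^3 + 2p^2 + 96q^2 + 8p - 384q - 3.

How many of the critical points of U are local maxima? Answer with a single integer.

U separates as a function of p plus a function of q, so ∇U=0 decouples.
∂U/∂p = 4(p + 2) = 0 at p ∈ {-2}; ∂U/∂q = -12(q - 4)(q - 2)(q + 4) = 0 at q ∈ {-4, 2, 4}.
The Hessian is diagonal: diag(U_pp, U_qq). Second derivatives: U_pp(-2)=4; U_qq(-4)=-576, U_qq(2)=144, U_qq(4)=-192.
Local maxima occur where both diagonal entries negative: none. Count: 0.

0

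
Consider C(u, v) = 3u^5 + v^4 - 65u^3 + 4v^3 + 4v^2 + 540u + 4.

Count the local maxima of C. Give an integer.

C separates as a function of u plus a function of v, so ∇C=0 decouples.
∂C/∂u = 15(u - 3)(u - 2)(u + 2)(u + 3) = 0 at u ∈ {-3, -2, 2, 3}; ∂C/∂v = 4v(v + 1)(v + 2) = 0 at v ∈ {-2, -1, 0}.
The Hessian is diagonal: diag(C_uu, C_vv). Second derivatives: C_uu(-3)=-450, C_uu(-2)=300, C_uu(2)=-300, C_uu(3)=450; C_vv(-2)=8, C_vv(-1)=-4, C_vv(0)=8.
Local maxima occur where both diagonal entries negative: (-3, -1), (2, -1). Count: 2.

2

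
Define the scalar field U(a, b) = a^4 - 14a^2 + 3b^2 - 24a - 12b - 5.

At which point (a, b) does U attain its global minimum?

U(a,b) separates as P(a) + Q(b) − 5, so its minimum is min P + min Q − 5.
P'(a) = 4(a - 3)(a + 1)(a + 2) vanishes at a ∈ {-2, -1, 3}; Q'(b) = 6b - 12 vanishes at b ∈ {2}.
Local minima of P (where P''>0): P(-2)=8, P(3)=-117. Local minima of Q: Q(2)=-12.
So the global minimum of U is P(3) + Q(2) − 5 = -117 − 12 − 5 = -134, attained at (3, 2).

(3, 2)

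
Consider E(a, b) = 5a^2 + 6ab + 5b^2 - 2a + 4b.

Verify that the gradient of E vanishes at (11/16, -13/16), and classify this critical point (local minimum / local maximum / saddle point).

∇E = (10a + 6b - 2, 6a + 10b + 4); substituting (11/16, -13/16) gives ∇E = (0, 0), so (11/16, -13/16) is indeed a critical point.
The Hessian of E is constant: H = [[10, 6], [6, 10]].
det(H) = 10·10 − 6² = 64.
det(H) > 0 and tr(H) = 20 > 0, so H is positive definite and the point is a local minimum.

local minimum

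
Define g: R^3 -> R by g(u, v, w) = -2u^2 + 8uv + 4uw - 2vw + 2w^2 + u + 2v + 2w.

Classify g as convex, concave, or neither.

neither

g is quadratic, so its Hessian is the constant matrix H = [[-4, 8, 4], [8, 0, -2], [4, -2, 4]].
Leading principal minors: -4, -64, -368.
Neither pattern holds ⇒ H is indefinite ⇒ neither convex nor concave.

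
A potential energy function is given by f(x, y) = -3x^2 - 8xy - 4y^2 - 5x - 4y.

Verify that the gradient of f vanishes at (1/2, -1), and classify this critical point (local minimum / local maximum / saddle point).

saddle point

∇f = (-6x - 8y - 5, -8x - 8y - 4); substituting (1/2, -1) gives ∇f = (0, 0), so (1/2, -1) is indeed a critical point.
The Hessian of f is constant: H = [[-6, -8], [-8, -8]].
det(H) = (-6)·(-8) − (-8)² = -16.
Since det(H) < 0, H is indefinite and the critical point is a saddle point.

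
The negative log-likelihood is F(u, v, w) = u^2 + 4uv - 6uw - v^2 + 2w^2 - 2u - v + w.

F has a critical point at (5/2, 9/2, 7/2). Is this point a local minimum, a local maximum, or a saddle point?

saddle point

The Hessian is constant: H = [[2, 4, -6], [4, -2, 0], [-6, 0, 4]].
Leading principal minors: Δ₁ = 2, Δ₂ = -20, Δ₃ = -8.
The minors fit neither the all-positive nor the alternating-sign pattern, so H is indefinite: a saddle point.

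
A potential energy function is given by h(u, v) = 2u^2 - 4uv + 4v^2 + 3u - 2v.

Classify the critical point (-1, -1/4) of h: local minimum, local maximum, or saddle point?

The Hessian of h is constant: H = [[4, -4], [-4, 8]].
det(H) = 4·8 − (-4)² = 16.
det(H) > 0 and tr(H) = 12 > 0, so H is positive definite and the point is a local minimum.

local minimum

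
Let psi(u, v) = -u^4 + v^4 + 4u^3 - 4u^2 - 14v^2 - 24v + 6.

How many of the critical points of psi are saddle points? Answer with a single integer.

psi separates as a function of u plus a function of v, so ∇psi=0 decouples.
∂psi/∂u = -4u(u - 2)(u - 1) = 0 at u ∈ {0, 1, 2}; ∂psi/∂v = 4(v - 3)(v + 1)(v + 2) = 0 at v ∈ {-2, -1, 3}.
The Hessian is diagonal: diag(psi_uu, psi_vv). Second derivatives: psi_uu(0)=-8, psi_uu(1)=4, psi_uu(2)=-8; psi_vv(-2)=20, psi_vv(-1)=-16, psi_vv(3)=80.
Saddle points occur where the two diagonal entries have opposite signs: (0, -2), (0, 3), (1, -1), (2, -2), (2, 3). Count: 5.

5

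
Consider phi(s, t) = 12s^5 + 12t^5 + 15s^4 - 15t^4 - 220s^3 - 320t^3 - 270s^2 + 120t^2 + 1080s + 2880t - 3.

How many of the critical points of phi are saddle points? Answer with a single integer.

phi separates as a function of s plus a function of t, so ∇phi=0 decouples.
∂phi/∂s = 60(s - 3)(s - 1)(s + 2)(s + 3) = 0 at s ∈ {-3, -2, 1, 3}; ∂phi/∂t = 60(t - 4)(t - 2)(t + 2)(t + 3) = 0 at t ∈ {-3, -2, 2, 4}.
The Hessian is diagonal: diag(phi_ss, phi_tt). Second derivatives: phi_ss(-3)=-1440, phi_ss(-2)=900, phi_ss(1)=-1440, phi_ss(3)=3600; phi_tt(-3)=-2100, phi_tt(-2)=1440, phi_tt(2)=-2400, phi_tt(4)=5040.
Saddle points occur where the two diagonal entries have opposite signs: (-3, -2), (-3, 4), (-2, -3), (-2, 2), (1, -2), (1, 4), (3, -3), (3, 2). Count: 8.

8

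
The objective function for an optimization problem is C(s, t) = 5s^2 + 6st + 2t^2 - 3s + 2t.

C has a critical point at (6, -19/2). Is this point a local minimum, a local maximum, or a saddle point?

The Hessian of C is constant: H = [[10, 6], [6, 4]].
det(H) = 10·4 − 6² = 4.
det(H) > 0 and tr(H) = 14 > 0, so H is positive definite and the point is a local minimum.

local minimum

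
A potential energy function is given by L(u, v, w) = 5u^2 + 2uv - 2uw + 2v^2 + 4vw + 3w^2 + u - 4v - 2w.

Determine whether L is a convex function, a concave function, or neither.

L is quadratic, so its Hessian is the constant matrix H = [[10, 2, -2], [2, 4, 4], [-2, 4, 6]].
Leading principal minors: 10, 36, 8.
All positive ⇒ H ≻ 0 ⇒ convex.

convex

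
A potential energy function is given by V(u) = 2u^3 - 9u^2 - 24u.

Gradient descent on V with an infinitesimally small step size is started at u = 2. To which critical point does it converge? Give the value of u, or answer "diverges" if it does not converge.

V'(u) = 6(u - 4)(u + 1), so V'(2) = -36.
Gradient descent moves in the -V' direction, i.e. u is increasing.
The nearest critical point in that direction is u = 4, where V'' = 30 > 0 (a local minimum). The iterate converges there.

4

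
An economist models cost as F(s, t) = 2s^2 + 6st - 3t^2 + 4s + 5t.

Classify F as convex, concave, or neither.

F is quadratic, so its Hessian is the constant matrix H = [[4, 6], [6, -6]].
det(H) = -60, tr(H) = -2.
det(H) < 0, so H is indefinite: neither convex nor concave.

neither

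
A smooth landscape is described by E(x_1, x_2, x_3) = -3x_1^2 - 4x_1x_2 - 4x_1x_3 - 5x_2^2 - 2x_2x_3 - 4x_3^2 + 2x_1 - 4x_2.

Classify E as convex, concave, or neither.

concave

E is quadratic, so its Hessian is the constant matrix H = [[-6, -4, -4], [-4, -10, -2], [-4, -2, -8]].
Leading principal minors: -6, 44, -232.
Signs alternate −, +, − ⇒ H ≺ 0 ⇒ concave.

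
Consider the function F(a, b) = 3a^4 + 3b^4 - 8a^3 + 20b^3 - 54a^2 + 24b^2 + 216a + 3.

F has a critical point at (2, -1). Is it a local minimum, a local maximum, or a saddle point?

The mixed partial ∂²F/∂a∂b is 0, so the Hessian at any point is diag(F_aa, F_bb) = diag(12(3a^2 - 4a - 9), 12(3b^2 + 10b + 4)).
At (2, -1): H = diag(-60, -36).
Both eigenvalues are negative, so H is negative definite: a local maximum.

local maximum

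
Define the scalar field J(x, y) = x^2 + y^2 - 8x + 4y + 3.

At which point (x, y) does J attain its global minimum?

J(x,y) separates as P(x) + Q(y) + 3, so its minimum is min P + min Q + 3.
P'(x) = 2x - 8 vanishes at x ∈ {4}; Q'(y) = 2y + 4 vanishes at y ∈ {-2}.
Local minima of P (where P''>0): P(4)=-16. Local minima of Q: Q(-2)=-4.
So the global minimum of J is P(4) + Q(-2) + 3 = -16 − 4 + 3 = -17, attained at (4, -2).

(4, -2)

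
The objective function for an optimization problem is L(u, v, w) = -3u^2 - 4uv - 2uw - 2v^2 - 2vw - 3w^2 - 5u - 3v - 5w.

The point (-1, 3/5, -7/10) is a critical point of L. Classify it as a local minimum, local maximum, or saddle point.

local maximum

The Hessian is constant: H = [[-6, -4, -2], [-4, -4, -2], [-2, -2, -6]].
Leading principal minors: Δ₁ = -6, Δ₂ = 8, Δ₃ = -40.
The minors alternate sign starting negative (−, +, −), so H is negative definite: a local maximum.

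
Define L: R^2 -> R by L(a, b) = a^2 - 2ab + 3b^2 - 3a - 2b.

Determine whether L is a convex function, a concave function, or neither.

L is quadratic, so its Hessian is the constant matrix H = [[2, -2], [-2, 6]].
det(H) = 8, tr(H) = 8.
det(H) > 0 and tr(H) > 0, so H is positive definite everywhere: convex.

convex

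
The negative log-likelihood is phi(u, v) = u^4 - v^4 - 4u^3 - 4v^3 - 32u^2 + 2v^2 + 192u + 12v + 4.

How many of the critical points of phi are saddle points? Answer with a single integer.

phi separates as a function of u plus a function of v, so ∇phi=0 decouples.
∂phi/∂u = 4(u - 4)(u - 3)(u + 4) = 0 at u ∈ {-4, 3, 4}; ∂phi/∂v = -4(v - 1)(v + 1)(v + 3) = 0 at v ∈ {-3, -1, 1}.
The Hessian is diagonal: diag(phi_uu, phi_vv). Second derivatives: phi_uu(-4)=224, phi_uu(3)=-28, phi_uu(4)=32; phi_vv(-3)=-32, phi_vv(-1)=16, phi_vv(1)=-32.
Saddle points occur where the two diagonal entries have opposite signs: (-4, -3), (-4, 1), (3, -1), (4, -3), (4, 1). Count: 5.

5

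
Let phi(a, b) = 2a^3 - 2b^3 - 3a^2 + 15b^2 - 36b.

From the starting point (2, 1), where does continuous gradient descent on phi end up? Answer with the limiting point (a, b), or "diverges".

phi is separable, so gradient descent decouples: a follows -∂phi/∂a, b follows -∂phi/∂b.
∂phi/∂a = 6a(a - 1); at a=2 this is 12, so a decreases.
∂phi/∂b = -6(b - 3)(b - 2); at b=1 this is -12, so b increases.
a converges to its nearest critical value 1 (a local min of the a-part); b converges to 2. The iterate converges to (1, 2).

(1, 2)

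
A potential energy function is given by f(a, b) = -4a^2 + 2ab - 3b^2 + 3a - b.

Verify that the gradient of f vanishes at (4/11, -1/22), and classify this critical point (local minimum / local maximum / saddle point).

∇f = (-8a + 2b + 3, 2a - 6b - 1); substituting (4/11, -1/22) gives ∇f = (0, 0), so (4/11, -1/22) is indeed a critical point.
The Hessian of f is constant: H = [[-8, 2], [2, -6]].
det(H) = (-8)·(-6) − 2² = 44.
det(H) > 0 and tr(H) = -14 < 0, so H is negative definite and the point is a local maximum.

local maximum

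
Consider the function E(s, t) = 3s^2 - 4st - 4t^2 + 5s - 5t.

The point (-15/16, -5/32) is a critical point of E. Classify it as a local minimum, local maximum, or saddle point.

The Hessian of E is constant: H = [[6, -4], [-4, -8]].
det(H) = 6·(-8) − (-4)² = -64.
Since det(H) < 0, H is indefinite and the critical point is a saddle point.

saddle point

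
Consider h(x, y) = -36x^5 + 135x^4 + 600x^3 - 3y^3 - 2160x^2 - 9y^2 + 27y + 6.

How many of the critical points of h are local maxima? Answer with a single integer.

2

h separates as a function of x plus a function of y, so ∇h=0 decouples.
∂h/∂x = -180x(x - 4)(x - 2)(x + 3) = 0 at x ∈ {-3, 0, 2, 4}; ∂h/∂y = -9(y - 1)(y + 3) = 0 at y ∈ {-3, 1}.
The Hessian is diagonal: diag(h_xx, h_yy). Second derivatives: h_xx(-3)=18900, h_xx(0)=-4320, h_xx(2)=3600, h_xx(4)=-10080; h_yy(-3)=36, h_yy(1)=-36.
Local maxima occur where both diagonal entries negative: (0, 1), (4, 1). Count: 2.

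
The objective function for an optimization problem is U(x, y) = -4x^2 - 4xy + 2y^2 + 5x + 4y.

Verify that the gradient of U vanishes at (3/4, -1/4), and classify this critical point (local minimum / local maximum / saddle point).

∇U = (-8x - 4y + 5, -4x + 4y + 4); substituting (3/4, -1/4) gives ∇U = (0, 0), so (3/4, -1/4) is indeed a critical point.
The Hessian of U is constant: H = [[-8, -4], [-4, 4]].
det(H) = (-8)·4 − (-4)² = -48.
Since det(H) < 0, H is indefinite and the critical point is a saddle point.

saddle point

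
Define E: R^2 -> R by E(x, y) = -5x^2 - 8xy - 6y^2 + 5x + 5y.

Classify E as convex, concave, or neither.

concave

E is quadratic, so its Hessian is the constant matrix H = [[-10, -8], [-8, -12]].
det(H) = 56, tr(H) = -22.
det(H) > 0 and tr(H) < 0, so H is negative definite everywhere: concave.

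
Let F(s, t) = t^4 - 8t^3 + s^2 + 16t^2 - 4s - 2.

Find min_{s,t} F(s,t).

-6

F(s,t) separates as P(s) + Q(t) − 2, so its minimum is min P + min Q − 2.
P'(s) = 2s - 4 vanishes at s ∈ {2}; Q'(t) = 4t(t - 4)(t - 2) vanishes at t ∈ {0, 2, 4}.
Local minima of P (where P''>0): P(2)=-4. Local minima of Q: Q(0)=0, Q(4)=0.
So the global minimum of F is P(2) + Q(0) − 2 = -4 + 0 − 2 = -6, attained at (2, 0).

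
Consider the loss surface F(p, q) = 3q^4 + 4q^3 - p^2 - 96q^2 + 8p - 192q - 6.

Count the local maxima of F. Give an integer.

F separates as a function of p plus a function of q, so ∇F=0 decouples.
∂F/∂p = -2(p - 4) = 0 at p ∈ {4}; ∂F/∂q = 12(q - 4)(q + 1)(q + 4) = 0 at q ∈ {-4, -1, 4}.
The Hessian is diagonal: diag(F_pp, F_qq). Second derivatives: F_pp(4)=-2; F_qq(-4)=288, F_qq(-1)=-180, F_qq(4)=480.
Local maxima occur where both diagonal entries negative: (4, -1). Count: 1.

1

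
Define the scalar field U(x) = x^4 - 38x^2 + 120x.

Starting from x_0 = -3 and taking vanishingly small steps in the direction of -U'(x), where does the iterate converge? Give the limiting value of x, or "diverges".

U'(x) = 4(x - 3)(x - 2)(x + 5), so U'(-3) = 240.
Gradient descent moves in the -U' direction, i.e. x is decreasing.
The nearest critical point in that direction is x = -5, where U'' = 224 > 0 (a local minimum). The iterate converges there.

-5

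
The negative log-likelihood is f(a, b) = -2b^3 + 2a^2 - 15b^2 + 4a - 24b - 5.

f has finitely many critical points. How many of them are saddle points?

1

f separates as a function of a plus a function of b, so ∇f=0 decouples.
∂f/∂a = 4(a + 1) = 0 at a ∈ {-1}; ∂f/∂b = -6(b + 1)(b + 4) = 0 at b ∈ {-4, -1}.
The Hessian is diagonal: diag(f_aa, f_bb). Second derivatives: f_aa(-1)=4; f_bb(-4)=18, f_bb(-1)=-18.
Saddle points occur where the two diagonal entries have opposite signs: (-1, -1). Count: 1.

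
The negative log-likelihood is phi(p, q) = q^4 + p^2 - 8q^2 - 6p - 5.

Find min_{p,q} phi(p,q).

phi(p,q) separates as A(p) + B(q) − 5, so its minimum is min A + min B − 5.
A'(p) = 2p - 6 vanishes at p ∈ {3}; B'(q) = 4q(q - 2)(q + 2) vanishes at q ∈ {-2, 0, 2}.
Local minima of A (where A''>0): A(3)=-9. Local minima of B: B(-2)=-16, B(2)=-16.
So the global minimum of phi is A(3) + B(-2) − 5 = -9 − 16 − 5 = -30, attained at (3, -2).

-30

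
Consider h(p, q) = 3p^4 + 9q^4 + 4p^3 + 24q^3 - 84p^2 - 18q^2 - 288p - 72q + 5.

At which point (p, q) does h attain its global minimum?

h(p,q) separates as A(p) + B(q) + 5, so its minimum is min A + min B + 5.
A'(p) = 12(p - 4)(p + 2)(p + 3) vanishes at p ∈ {-3, -2, 4}; B'(q) = 36(q - 1)(q + 1)(q + 2) vanishes at q ∈ {-2, -1, 1}.
Local minima of A (where A''>0): A(-3)=243, A(4)=-1472. Local minima of B: B(-2)=24, B(1)=-57.
So the global minimum of h is A(4) + B(1) + 5 = -1472 − 57 + 5 = -1524, attained at (4, 1).

(4, 1)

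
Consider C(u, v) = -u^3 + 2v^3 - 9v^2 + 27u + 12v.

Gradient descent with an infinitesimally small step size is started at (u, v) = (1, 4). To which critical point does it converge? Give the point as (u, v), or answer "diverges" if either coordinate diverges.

(-3, 2)

C is separable, so gradient descent decouples: u follows -∂C/∂u, v follows -∂C/∂v.
∂C/∂u = -3(u - 3)(u + 3); at u=1 this is 24, so u decreases.
∂C/∂v = 6(v - 2)(v - 1); at v=4 this is 36, so v decreases.
u converges to its nearest critical value -3 (a local min of the u-part); v converges to 2. The iterate converges to (-3, 2).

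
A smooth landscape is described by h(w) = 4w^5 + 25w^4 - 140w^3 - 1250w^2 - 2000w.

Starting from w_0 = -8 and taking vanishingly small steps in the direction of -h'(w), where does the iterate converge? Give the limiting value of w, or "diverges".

diverges

h'(w) = 20(w - 5)(w + 1)(w + 4)(w + 5), so h'(-8) = 21840.
Gradient descent moves in the -h' direction, i.e. w is decreasing.
There is no critical point below w=-8, and h' keeps the same sign, so the iterate runs off to −∞.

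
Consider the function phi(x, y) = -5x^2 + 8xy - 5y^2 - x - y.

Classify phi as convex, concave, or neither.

concave

phi is quadratic, so its Hessian is the constant matrix H = [[-10, 8], [8, -10]].
det(H) = 36, tr(H) = -20.
det(H) > 0 and tr(H) < 0, so H is negative definite everywhere: concave.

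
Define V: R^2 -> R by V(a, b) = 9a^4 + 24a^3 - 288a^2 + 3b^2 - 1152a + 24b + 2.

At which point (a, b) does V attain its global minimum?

(4, -4)

V(a,b) separates as P(a) + Q(b) + 2, so its minimum is min P + min Q + 2.
P'(a) = 36(a - 4)(a + 2)(a + 4) vanishes at a ∈ {-4, -2, 4}; Q'(b) = 6b + 24 vanishes at b ∈ {-4}.
Local minima of P (where P''>0): P(-4)=768, P(4)=-5376. Local minima of Q: Q(-4)=-48.
So the global minimum of V is P(4) + Q(-4) + 2 = -5376 − 48 + 2 = -5422, attained at (4, -4).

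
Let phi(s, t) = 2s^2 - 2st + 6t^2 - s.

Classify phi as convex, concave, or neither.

convex

phi is quadratic, so its Hessian is the constant matrix H = [[4, -2], [-2, 12]].
det(H) = 44, tr(H) = 16.
det(H) > 0 and tr(H) > 0, so H is positive definite everywhere: convex.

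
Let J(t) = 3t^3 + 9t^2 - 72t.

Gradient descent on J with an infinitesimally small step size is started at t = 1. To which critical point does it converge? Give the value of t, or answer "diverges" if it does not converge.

J'(t) = 9(t - 2)(t + 4), so J'(1) = -45.
Gradient descent moves in the -J' direction, i.e. t is increasing.
The nearest critical point in that direction is t = 2, where J'' = 54 > 0 (a local minimum). The iterate converges there.

2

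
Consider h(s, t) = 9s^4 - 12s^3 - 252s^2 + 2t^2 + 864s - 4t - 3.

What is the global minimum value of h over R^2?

-4421

h(s,t) separates as P(s) + Q(t) − 3, so its minimum is min P + min Q − 3.
P'(s) = 36(s - 3)(s - 2)(s + 4) vanishes at s ∈ {-4, 2, 3}; Q'(t) = 4(t - 1) vanishes at t ∈ {1}.
Local minima of P (where P''>0): P(-4)=-4416, P(3)=729. Local minima of Q: Q(1)=-2.
So the global minimum of h is P(-4) + Q(1) − 3 = -4416 − 2 − 3 = -4421, attained at (-4, 1).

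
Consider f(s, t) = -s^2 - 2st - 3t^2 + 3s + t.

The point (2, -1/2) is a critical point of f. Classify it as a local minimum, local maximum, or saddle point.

local maximum

The Hessian of f is constant: H = [[-2, -2], [-2, -6]].
det(H) = (-2)·(-6) − (-2)² = 8.
det(H) > 0 and tr(H) = -8 < 0, so H is negative definite and the point is a local maximum.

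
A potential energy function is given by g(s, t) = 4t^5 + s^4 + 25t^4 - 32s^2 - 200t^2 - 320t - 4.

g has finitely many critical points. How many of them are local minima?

4

g separates as a function of s plus a function of t, so ∇g=0 decouples.
∂g/∂s = 4s(s - 4)(s + 4) = 0 at s ∈ {-4, 0, 4}; ∂g/∂t = 20(t - 2)(t + 1)(t + 2)(t + 4) = 0 at t ∈ {-4, -2, -1, 2}.
The Hessian is diagonal: diag(g_ss, g_tt). Second derivatives: g_ss(-4)=128, g_ss(0)=-64, g_ss(4)=128; g_tt(-4)=-720, g_tt(-2)=160, g_tt(-1)=-180, g_tt(2)=1440.
Local minima occur where both diagonal entries positive: (-4, -2), (-4, 2), (4, -2), (4, 2). Count: 4.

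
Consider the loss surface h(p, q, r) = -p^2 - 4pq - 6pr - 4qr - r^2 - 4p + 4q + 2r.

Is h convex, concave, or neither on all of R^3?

h is quadratic, so its Hessian is the constant matrix H = [[-2, -4, -6], [-4, 0, -4], [-6, -4, -2]].
Leading principal minors: -2, -16, -128.
Neither pattern holds ⇒ H is indefinite ⇒ neither convex nor concave.

neither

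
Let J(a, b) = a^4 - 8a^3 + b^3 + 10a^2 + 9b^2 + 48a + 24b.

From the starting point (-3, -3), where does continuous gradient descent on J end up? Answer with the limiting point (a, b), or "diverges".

(-1, -2)

J is separable, so gradient descent decouples: a follows -∂J/∂a, b follows -∂J/∂b.
∂J/∂a = 4(a - 4)(a - 3)(a + 1); at a=-3 this is -336, so a increases.
∂J/∂b = 3(b + 2)(b + 4); at b=-3 this is -3, so b increases.
a converges to its nearest critical value -1 (a local min of the a-part); b converges to -2. The iterate converges to (-1, -2).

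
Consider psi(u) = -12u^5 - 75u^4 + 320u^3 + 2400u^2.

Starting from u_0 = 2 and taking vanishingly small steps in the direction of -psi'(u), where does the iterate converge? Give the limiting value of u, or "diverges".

0

psi'(u) = -60u(u - 4)(u + 4)(u + 5), so psi'(2) = 10080.
Gradient descent moves in the -psi' direction, i.e. u is decreasing.
The nearest critical point in that direction is u = 0, where psi'' = 4800 > 0 (a local minimum). The iterate converges there.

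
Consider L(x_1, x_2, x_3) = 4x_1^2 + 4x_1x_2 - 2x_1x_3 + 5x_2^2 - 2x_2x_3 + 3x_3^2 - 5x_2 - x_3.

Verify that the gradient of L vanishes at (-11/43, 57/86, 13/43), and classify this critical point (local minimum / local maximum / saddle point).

local minimum

∇L = (8x_1 + 4x_2 - 2x_3, 4x_1 + 10x_2 - 2x_3 - 5, -2x_1 - 2x_2 + 6x_3 - 1); substituting (-11/43, 57/86, 13/43) gives ∇L = (0, 0, 0), so (-11/43, 57/86, 13/43) is indeed a critical point.
The Hessian is constant: H = [[8, 4, -2], [4, 10, -2], [-2, -2, 6]].
Leading principal minors: Δ₁ = 8, Δ₂ = 64, Δ₃ = 344.
All leading minors are positive, so H is positive definite: a local minimum.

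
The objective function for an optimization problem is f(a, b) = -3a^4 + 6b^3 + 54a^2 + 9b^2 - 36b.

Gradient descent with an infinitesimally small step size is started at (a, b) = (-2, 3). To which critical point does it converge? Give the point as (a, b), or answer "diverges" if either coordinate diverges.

f is separable, so gradient descent decouples: a follows -∂f/∂a, b follows -∂f/∂b.
∂f/∂a = -12a(a - 3)(a + 3); at a=-2 this is -120, so a increases.
∂f/∂b = 18(b - 1)(b + 2); at b=3 this is 180, so b decreases.
a converges to its nearest critical value 0 (a local min of the a-part); b converges to 1. The iterate converges to (0, 1).

(0, 1)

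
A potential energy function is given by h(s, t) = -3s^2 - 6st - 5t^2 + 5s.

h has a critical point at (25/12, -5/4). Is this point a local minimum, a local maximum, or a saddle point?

The Hessian of h is constant: H = [[-6, -6], [-6, -10]].
det(H) = (-6)·(-10) − (-6)² = 24.
det(H) > 0 and tr(H) = -16 < 0, so H is negative definite and the point is a local maximum.

local maximum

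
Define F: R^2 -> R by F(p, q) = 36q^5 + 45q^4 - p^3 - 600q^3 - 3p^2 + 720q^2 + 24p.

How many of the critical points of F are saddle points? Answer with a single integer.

4

F separates as a function of p plus a function of q, so ∇F=0 decouples.
∂F/∂p = -3(p - 2)(p + 4) = 0 at p ∈ {-4, 2}; ∂F/∂q = 180q(q - 2)(q - 1)(q + 4) = 0 at q ∈ {-4, 0, 1, 2}.
The Hessian is diagonal: diag(F_pp, F_qq). Second derivatives: F_pp(-4)=18, F_pp(2)=-18; F_qq(-4)=-21600, F_qq(0)=1440, F_qq(1)=-900, F_qq(2)=2160.
Saddle points occur where the two diagonal entries have opposite signs: (-4, -4), (-4, 1), (2, 0), (2, 2). Count: 4.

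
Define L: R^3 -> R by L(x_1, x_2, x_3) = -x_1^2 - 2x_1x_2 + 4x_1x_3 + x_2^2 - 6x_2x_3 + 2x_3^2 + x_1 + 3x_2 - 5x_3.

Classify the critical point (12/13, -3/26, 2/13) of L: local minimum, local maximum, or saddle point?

The Hessian is constant: H = [[-2, -2, 4], [-2, 2, -6], [4, -6, 4]].
Leading principal minors: Δ₁ = -2, Δ₂ = -8, Δ₃ = 104.
The minors fit neither the all-positive nor the alternating-sign pattern, so H is indefinite: a saddle point.

saddle point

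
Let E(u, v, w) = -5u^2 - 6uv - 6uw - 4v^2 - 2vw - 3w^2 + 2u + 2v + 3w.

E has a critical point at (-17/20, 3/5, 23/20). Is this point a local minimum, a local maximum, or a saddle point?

The Hessian is constant: H = [[-10, -6, -6], [-6, -8, -2], [-6, -2, -6]].
Leading principal minors: Δ₁ = -10, Δ₂ = 44, Δ₃ = -80.
The minors alternate sign starting negative (−, +, −), so H is negative definite: a local maximum.

local maximum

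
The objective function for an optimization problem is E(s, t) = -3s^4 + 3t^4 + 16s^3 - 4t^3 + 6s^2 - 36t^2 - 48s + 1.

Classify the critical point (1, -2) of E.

The mixed partial ∂²E/∂s∂t is 0, so the Hessian at any point is diag(E_ss, E_tt) = diag(12(-3s^2 + 8s + 1), 12(3t^2 - 2t - 6)).
At (1, -2): H = diag(72, 120).
Both eigenvalues are positive, so H is positive definite: a local minimum.

local minimum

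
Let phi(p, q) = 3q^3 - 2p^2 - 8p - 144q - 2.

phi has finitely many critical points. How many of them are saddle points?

phi separates as a function of p plus a function of q, so ∇phi=0 decouples.
∂phi/∂p = -4(p + 2) = 0 at p ∈ {-2}; ∂phi/∂q = 9(q - 4)(q + 4) = 0 at q ∈ {-4, 4}.
The Hessian is diagonal: diag(phi_pp, phi_qq). Second derivatives: phi_pp(-2)=-4; phi_qq(-4)=-72, phi_qq(4)=72.
Saddle points occur where the two diagonal entries have opposite signs: (-2, 4). Count: 1.

1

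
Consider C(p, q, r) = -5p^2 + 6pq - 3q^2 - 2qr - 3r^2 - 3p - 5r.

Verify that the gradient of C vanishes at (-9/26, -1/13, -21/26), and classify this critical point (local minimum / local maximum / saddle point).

∇C = (-10p + 6q - 3, 6p - 6q - 2r, -2q - 6r - 5); substituting (-9/26, -1/13, -21/26) gives ∇C = (0, 0, 0), so (-9/26, -1/13, -21/26) is indeed a critical point.
The Hessian is constant: H = [[-10, 6, 0], [6, -6, -2], [0, -2, -6]].
Leading principal minors: Δ₁ = -10, Δ₂ = 24, Δ₃ = -104.
The minors alternate sign starting negative (−, +, −), so H is negative definite: a local maximum.

local maximum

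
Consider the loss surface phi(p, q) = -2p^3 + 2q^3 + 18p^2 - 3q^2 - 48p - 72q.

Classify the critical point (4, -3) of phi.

The mixed partial ∂²phi/∂p∂q is 0, so the Hessian at any point is diag(phi_pp, phi_qq) = diag(12(-p + 3), 6(2q - 1)).
At (4, -3): H = diag(-12, -42).
Both eigenvalues are negative, so H is negative definite: a local maximum.

local maximum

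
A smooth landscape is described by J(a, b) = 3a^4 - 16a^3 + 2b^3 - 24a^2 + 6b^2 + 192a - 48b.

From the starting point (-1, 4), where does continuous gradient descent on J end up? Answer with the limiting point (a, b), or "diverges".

(-2, 2)

J is separable, so gradient descent decouples: a follows -∂J/∂a, b follows -∂J/∂b.
∂J/∂a = 12(a - 4)(a - 2)(a + 2); at a=-1 this is 180, so a decreases.
∂J/∂b = 6(b - 2)(b + 4); at b=4 this is 96, so b decreases.
a converges to its nearest critical value -2 (a local min of the a-part); b converges to 2. The iterate converges to (-2, 2).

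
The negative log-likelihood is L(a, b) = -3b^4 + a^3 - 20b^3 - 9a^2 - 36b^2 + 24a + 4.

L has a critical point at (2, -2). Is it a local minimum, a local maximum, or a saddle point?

The mixed partial ∂²L/∂a∂b is 0, so the Hessian at any point is diag(L_aa, L_bb) = diag(6(a - 3), -12(3b^2 + 10b + 6)).
At (2, -2): H = diag(-6, 24).
The eigenvalues have opposite signs, so H is indefinite: a saddle point.

saddle point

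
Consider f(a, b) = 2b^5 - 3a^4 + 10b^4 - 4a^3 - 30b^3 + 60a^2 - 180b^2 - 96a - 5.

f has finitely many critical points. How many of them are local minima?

2

f separates as a function of a plus a function of b, so ∇f=0 decouples.
∂f/∂a = -12(a - 2)(a - 1)(a + 4) = 0 at a ∈ {-4, 1, 2}; ∂f/∂b = 10b(b - 3)(b + 3)(b + 4) = 0 at b ∈ {-4, -3, 0, 3}.
The Hessian is diagonal: diag(f_aa, f_bb). Second derivatives: f_aa(-4)=-360, f_aa(1)=60, f_aa(2)=-72; f_bb(-4)=-280, f_bb(-3)=180, f_bb(0)=-360, f_bb(3)=1260.
Local minima occur where both diagonal entries positive: (1, -3), (1, 3). Count: 2.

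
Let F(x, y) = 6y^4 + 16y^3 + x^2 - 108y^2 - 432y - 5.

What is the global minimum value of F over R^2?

-1355

F(x,y) separates as P(x) + Q(y) − 5, so its minimum is min P + min Q − 5.
P'(x) = 2x vanishes at x ∈ {0}; Q'(y) = 24(y - 3)(y + 2)(y + 3) vanishes at y ∈ {-3, -2, 3}.
Local minima of P (where P''>0): P(0)=0. Local minima of Q: Q(-3)=378, Q(3)=-1350.
So the global minimum of F is P(0) + Q(3) − 5 = 0 − 1350 − 5 = -1355, attained at (0, 3).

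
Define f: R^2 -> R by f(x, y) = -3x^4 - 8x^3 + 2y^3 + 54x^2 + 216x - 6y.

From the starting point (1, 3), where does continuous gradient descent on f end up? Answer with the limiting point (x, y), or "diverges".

(-2, 1)

f is separable, so gradient descent decouples: x follows -∂f/∂x, y follows -∂f/∂y.
∂f/∂x = -12(x - 3)(x + 2)(x + 3); at x=1 this is 288, so x decreases.
∂f/∂y = 6(y - 1)(y + 1); at y=3 this is 48, so y decreases.
x converges to its nearest critical value -2 (a local min of the x-part); y converges to 1. The iterate converges to (-2, 1).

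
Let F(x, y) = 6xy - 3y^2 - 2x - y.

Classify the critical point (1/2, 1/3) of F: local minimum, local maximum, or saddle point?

saddle point

The Hessian of F is constant: H = [[0, 6], [6, -6]].
det(H) = 0·(-6) − 6² = -36.
Since det(H) < 0, H is indefinite and the critical point is a saddle point.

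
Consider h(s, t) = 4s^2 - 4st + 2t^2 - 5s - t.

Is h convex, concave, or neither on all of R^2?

convex

h is quadratic, so its Hessian is the constant matrix H = [[8, -4], [-4, 4]].
det(H) = 16, tr(H) = 12.
det(H) > 0 and tr(H) > 0, so H is positive definite everywhere: convex.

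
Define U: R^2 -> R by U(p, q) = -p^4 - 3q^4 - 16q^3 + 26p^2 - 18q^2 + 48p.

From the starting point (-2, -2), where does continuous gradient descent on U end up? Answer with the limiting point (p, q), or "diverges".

U is separable, so gradient descent decouples: p follows -∂U/∂p, q follows -∂U/∂q.
∂U/∂p = -4(p - 4)(p + 1)(p + 3); at p=-2 this is -24, so p increases.
∂U/∂q = -12q(q + 1)(q + 3); at q=-2 this is -24, so q increases.
p converges to its nearest critical value -1 (a local min of the p-part); q converges to -1. The iterate converges to (-1, -1).

(-1, -1)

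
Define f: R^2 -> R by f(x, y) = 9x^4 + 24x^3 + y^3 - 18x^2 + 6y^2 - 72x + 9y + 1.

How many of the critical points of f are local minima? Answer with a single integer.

2

f separates as a function of x plus a function of y, so ∇f=0 decouples.
∂f/∂x = 36(x - 1)(x + 1)(x + 2) = 0 at x ∈ {-2, -1, 1}; ∂f/∂y = 3(y + 1)(y + 3) = 0 at y ∈ {-3, -1}.
The Hessian is diagonal: diag(f_xx, f_yy). Second derivatives: f_xx(-2)=108, f_xx(-1)=-72, f_xx(1)=216; f_yy(-3)=-6, f_yy(-1)=6.
Local minima occur where both diagonal entries positive: (-2, -1), (1, -1). Count: 2.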